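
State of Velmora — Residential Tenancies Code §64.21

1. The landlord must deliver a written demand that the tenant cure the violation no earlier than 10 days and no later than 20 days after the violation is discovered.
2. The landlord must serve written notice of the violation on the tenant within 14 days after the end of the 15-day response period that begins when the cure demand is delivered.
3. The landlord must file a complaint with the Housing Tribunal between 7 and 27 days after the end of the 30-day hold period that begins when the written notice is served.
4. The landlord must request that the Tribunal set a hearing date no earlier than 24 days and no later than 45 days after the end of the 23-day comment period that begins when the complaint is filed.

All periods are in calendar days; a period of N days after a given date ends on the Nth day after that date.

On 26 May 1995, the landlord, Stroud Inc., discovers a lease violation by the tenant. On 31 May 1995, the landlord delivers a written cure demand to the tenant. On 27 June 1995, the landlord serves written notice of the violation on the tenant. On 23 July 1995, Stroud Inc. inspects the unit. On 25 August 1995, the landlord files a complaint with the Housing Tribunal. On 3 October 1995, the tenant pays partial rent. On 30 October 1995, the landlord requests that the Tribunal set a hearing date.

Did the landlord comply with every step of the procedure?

Step 1 — 10 and 20 days from 26 May 1995 (when the violation is discovered) are 5 June 1995 and 15 June 1995 respectively; done 31 May 1995 — 5 days before the window opened.

No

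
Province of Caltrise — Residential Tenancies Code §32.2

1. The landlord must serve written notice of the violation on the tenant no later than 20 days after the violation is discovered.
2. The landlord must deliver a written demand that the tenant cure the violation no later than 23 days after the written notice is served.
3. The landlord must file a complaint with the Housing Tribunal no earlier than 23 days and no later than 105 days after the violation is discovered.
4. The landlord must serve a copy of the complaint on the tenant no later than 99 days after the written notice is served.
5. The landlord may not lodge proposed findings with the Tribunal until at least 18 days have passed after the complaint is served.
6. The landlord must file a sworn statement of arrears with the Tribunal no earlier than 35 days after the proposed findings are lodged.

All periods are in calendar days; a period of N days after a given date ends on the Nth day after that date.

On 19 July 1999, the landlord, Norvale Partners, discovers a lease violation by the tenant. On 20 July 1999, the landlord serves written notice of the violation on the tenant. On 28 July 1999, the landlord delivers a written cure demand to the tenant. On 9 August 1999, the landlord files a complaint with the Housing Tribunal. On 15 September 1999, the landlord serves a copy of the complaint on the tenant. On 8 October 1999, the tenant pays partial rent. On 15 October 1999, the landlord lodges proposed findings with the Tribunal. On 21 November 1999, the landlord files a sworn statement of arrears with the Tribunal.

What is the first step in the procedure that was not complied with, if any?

Step 1: 20 days after 19 July 1999 (when the violation is discovered) is 8 August 1999; completed 20 July 1999, before the deadline.
Step 2: 23 days after 20 July 1999 (when the written notice is served) is 12 August 1999; done 28 July 1999 — timely.
Step 3: the window is 23–105 days after 19 July 1999 (when the violation is discovered), so 11 August 1999 through 1 November 1999; done 9 August 1999 — 2 days before the window opened.
No need to go further; step 3 was not satisfied.

Step 3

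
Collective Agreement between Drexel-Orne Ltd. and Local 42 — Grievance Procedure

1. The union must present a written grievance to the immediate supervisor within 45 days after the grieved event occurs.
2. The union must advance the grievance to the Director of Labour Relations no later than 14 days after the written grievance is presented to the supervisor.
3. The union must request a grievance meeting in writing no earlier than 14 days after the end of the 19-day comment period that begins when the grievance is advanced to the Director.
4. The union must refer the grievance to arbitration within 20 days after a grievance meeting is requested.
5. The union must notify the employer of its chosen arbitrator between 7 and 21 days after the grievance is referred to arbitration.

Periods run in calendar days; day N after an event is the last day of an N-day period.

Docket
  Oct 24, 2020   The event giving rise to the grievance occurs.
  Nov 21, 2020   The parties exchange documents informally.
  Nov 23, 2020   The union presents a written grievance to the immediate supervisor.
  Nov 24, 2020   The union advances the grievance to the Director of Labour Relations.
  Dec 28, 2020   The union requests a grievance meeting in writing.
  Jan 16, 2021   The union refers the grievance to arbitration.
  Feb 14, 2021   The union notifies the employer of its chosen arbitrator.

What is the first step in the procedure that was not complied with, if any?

(1) due by Oct 24, 2020 + 45 days = Dec 8, 2020; completed Nov 23, 2020, before the deadline.
(2) due by Nov 23, 2020 + 14 days = Dec 7, 2020; done Nov 24, 2020 — timely.
(3) permitted from Dec 13, 2020 + 14 days = Dec 27, 2020 onward; Dec 28, 2020 is on or after that date.
(4) due by Dec 28, 2020 + 20 days = Jan 17, 2021; completed Jan 16, 2021, before the deadline.
(5) the permitted window runs from Jan 16, 2021 + 7 = Jan 23, 2021 to Jan 16, 2021 + 21 = Feb 6, 2021; Feb 14, 2021 is 8 days past the end of the window.
The analysis stops there.

Step 5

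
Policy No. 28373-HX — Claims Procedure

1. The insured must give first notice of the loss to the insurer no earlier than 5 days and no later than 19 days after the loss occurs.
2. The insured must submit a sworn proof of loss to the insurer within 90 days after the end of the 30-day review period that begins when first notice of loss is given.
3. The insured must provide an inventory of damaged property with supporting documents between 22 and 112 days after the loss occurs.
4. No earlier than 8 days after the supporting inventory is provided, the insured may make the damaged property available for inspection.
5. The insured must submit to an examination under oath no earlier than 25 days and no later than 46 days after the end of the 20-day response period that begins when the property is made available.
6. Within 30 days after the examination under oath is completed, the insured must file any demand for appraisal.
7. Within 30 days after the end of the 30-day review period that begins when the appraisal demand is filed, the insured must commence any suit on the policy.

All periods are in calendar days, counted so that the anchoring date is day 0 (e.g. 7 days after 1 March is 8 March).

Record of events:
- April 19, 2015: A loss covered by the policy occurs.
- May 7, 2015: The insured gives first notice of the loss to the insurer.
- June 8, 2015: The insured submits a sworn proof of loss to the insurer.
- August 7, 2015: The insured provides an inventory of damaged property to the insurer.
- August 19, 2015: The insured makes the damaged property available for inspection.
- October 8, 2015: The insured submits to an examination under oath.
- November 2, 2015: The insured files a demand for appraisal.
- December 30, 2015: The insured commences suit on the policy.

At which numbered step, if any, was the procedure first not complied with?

Step 1: the window is 5–19 days after April 19, 2015 (when the loss occurs), so April 24, 2015 through May 8, 2015; done May 7, 2015, which is between those dates.
Step 2: 90 days after June 6, 2015 (end of the 30-day review period, which began when first notice of loss is given on May 7, 2015) is September 4, 2015; done June 8, 2015 — timely.
Step 3: the window is 22–112 days after April 19, 2015 (when the loss occurs), so May 11, 2015 through August 9, 2015; August 7, 2015 falls inside that range.
Step 4: the earliest permitted date is 8 days after August 7, 2015 (when the supporting inventory is provided), i.e. August 15, 2015; done August 19, 2015 — permitted.
Step 5: the window is 25–46 days after September 8, 2015 (end of the 20-day response period, which began when the property is made available on August 19, 2015), so October 3, 2015 through October 24, 2015; done October 8, 2015 — within the window.
Step 6: 30 days after October 8, 2015 (when the examination under oath is completed) is November 7, 2015; done November 2, 2015 — timely.
Step 7: 30 days after December 2, 2015 (end of the 30-day review period, which began when the appraisal demand is filed on November 2, 2015) is January 1, 2016; December 30, 2015 is within that limit.

None — every step was satisfied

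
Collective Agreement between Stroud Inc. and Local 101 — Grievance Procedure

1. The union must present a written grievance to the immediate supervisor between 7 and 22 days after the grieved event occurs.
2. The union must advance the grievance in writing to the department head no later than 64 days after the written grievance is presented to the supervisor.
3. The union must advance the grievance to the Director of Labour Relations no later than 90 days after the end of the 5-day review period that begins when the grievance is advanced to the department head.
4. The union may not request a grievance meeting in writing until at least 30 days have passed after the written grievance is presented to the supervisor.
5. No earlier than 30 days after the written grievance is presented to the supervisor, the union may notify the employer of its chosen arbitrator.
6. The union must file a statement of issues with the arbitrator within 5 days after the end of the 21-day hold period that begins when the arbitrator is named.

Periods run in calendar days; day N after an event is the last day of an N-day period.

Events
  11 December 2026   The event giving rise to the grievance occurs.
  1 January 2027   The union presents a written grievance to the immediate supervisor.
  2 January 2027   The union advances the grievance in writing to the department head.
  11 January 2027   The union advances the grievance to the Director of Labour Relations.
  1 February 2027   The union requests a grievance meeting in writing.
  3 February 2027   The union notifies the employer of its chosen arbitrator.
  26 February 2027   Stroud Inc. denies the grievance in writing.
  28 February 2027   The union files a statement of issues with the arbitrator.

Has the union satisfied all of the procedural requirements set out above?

(1) the permitted window runs from 11 December 2026 + 7 = 18 December 2026 to 11 December 2026 + 22 = 2 January 2027; done 1 January 2027, which is between those dates.
(2) due by 1 January 2027 + 64 days = 6 March 2027; done 2 January 2027 — timely.
(3) due by 7 January 2027 + 90 days = 7 April 2027; 11 January 2027 is within that limit.
(4) permitted from 1 January 2027 + 30 days = 31 January 2027 onward; 1 February 2027 is on or after that date.
(5) permitted from 1 January 2027 + 30 days = 31 January 2027 onward; done 3 February 2027 — permitted.
(6) due by 24 February 2027 + 5 days = 1 March 2027; completed 28 February 2027, before the deadline.

Yes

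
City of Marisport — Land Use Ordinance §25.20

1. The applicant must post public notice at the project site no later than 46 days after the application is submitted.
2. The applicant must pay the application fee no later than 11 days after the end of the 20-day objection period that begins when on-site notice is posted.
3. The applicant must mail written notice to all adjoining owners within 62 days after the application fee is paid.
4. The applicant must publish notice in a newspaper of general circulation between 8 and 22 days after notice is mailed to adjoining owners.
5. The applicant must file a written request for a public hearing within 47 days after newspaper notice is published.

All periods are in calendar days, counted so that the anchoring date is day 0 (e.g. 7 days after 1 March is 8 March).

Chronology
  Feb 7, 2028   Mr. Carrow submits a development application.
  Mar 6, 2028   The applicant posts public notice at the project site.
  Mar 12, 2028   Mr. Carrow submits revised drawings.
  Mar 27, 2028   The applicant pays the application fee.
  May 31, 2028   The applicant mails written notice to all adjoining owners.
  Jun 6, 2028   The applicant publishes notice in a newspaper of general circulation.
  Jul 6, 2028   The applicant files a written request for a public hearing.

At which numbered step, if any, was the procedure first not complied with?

Step 1 — counting 46 days from Feb 7, 2028 (when the application is submitted) gives a deadline of Mar 24, 2028; done Mar 6, 2028 — timely.
Step 2 — counting 11 days from Mar 26, 2028 (end of the 20-day objection period, which began when on-site notice is posted on Mar 6, 2028) gives a deadline of Apr 6, 2028; Mar 27, 2028 is within that limit.
Step 3 — counting 62 days from Mar 27, 2028 (when the application fee is paid) gives a deadline of May 28, 2028; May 31, 2028 misses that deadline by 3 days.

Step 3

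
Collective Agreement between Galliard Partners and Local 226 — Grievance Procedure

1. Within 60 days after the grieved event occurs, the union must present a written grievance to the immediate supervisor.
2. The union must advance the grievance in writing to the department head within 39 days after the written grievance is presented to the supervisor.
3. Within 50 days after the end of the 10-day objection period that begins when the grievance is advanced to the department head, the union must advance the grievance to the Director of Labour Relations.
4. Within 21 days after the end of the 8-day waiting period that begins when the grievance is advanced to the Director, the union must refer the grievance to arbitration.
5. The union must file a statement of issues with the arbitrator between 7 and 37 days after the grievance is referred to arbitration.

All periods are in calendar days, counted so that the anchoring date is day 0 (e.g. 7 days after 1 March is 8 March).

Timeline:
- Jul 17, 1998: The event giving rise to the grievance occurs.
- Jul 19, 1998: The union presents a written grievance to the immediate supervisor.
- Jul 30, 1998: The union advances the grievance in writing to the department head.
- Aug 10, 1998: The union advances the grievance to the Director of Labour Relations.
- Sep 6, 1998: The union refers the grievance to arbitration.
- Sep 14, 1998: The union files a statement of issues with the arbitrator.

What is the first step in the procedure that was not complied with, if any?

(1) due by Jul 17, 1998 + 60 days = Sep 15, 1998; completed Jul 19, 1998, before the deadline.
(2) due by Jul 19, 1998 + 39 days = Aug 27, 1998; Jul 30, 1998 is within that limit.
(3) due by Aug 9, 1998 + 50 days = Sep 28, 1998; done Aug 10, 1998 — timely.
(4) due by Aug 18, 1998 + 21 days = Sep 8, 1998; Sep 6, 1998 is within that limit.
(5) the permitted window runs from Sep 6, 1998 + 7 = Sep 13, 1998 to Sep 6, 1998 + 37 = Oct 13, 1998; done Sep 14, 1998 — within the window.

None — every step was satisfied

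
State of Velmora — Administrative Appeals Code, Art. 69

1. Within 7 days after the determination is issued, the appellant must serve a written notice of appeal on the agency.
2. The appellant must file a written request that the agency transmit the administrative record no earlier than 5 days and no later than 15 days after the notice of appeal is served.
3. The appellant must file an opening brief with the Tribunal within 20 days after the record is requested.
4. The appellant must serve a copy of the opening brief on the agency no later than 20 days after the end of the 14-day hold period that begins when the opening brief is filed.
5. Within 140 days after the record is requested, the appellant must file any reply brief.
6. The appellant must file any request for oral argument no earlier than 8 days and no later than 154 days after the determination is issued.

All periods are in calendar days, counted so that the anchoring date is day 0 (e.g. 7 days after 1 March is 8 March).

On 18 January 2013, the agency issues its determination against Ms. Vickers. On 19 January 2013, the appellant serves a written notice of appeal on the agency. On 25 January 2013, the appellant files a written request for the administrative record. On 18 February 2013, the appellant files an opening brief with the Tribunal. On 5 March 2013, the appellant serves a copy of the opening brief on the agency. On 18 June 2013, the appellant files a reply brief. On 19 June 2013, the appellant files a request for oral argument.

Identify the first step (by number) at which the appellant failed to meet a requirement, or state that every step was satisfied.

Step 3

(1) due by 18 January 2013 + 7 days = 25 January 2013; done 19 January 2013 — timely.
(2) the permitted window runs from 19 January 2013 + 5 = 24 January 2013 to 19 January 2013 + 15 = 3 February 2013; done 25 January 2013, which is between those dates.
(3) due by 25 January 2013 + 20 days = 14 February 2013; 18 February 2013 misses that deadline by 4 days.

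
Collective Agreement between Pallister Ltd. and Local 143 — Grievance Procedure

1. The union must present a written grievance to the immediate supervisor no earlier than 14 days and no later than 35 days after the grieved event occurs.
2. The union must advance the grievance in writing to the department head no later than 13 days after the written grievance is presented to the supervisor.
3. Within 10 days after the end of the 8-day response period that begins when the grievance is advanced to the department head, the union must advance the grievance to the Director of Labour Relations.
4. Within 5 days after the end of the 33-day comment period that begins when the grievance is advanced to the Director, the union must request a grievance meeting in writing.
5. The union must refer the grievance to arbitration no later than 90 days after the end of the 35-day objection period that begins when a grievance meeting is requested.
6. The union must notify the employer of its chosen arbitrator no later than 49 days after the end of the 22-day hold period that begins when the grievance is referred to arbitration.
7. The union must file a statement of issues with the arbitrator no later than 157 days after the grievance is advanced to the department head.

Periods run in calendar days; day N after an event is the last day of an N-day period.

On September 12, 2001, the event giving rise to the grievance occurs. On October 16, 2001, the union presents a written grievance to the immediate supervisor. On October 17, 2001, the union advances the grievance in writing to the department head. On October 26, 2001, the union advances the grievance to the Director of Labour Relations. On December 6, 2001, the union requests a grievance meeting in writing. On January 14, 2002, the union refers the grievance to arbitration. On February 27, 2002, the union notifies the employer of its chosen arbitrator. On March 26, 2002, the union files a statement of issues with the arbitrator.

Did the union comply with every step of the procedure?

No

Step 1 — 14 and 35 days from September 12, 2001 (when the grieved event occurs) are September 26, 2001 and October 17, 2001 respectively; done October 16, 2001 — within the window.
Step 2 — counting 13 days from October 16, 2001 (when the written grievance is presented to the supervisor) gives a deadline of October 29, 2001; done October 17, 2001 — timely.
Step 3 — counting 10 days from October 25, 2001 (end of the 8-day response period, which began when the grievance is advanced to the department head on October 17, 2001) gives a deadline of November 4, 2001; completed October 26, 2001, before the deadline.
Step 4 — counting 5 days from November 28, 2001 (end of the 33-day comment period, which began when the grievance is advanced to the Director on October 26, 2001) gives a deadline of December 3, 2001; done December 6, 2001 — 3 days late.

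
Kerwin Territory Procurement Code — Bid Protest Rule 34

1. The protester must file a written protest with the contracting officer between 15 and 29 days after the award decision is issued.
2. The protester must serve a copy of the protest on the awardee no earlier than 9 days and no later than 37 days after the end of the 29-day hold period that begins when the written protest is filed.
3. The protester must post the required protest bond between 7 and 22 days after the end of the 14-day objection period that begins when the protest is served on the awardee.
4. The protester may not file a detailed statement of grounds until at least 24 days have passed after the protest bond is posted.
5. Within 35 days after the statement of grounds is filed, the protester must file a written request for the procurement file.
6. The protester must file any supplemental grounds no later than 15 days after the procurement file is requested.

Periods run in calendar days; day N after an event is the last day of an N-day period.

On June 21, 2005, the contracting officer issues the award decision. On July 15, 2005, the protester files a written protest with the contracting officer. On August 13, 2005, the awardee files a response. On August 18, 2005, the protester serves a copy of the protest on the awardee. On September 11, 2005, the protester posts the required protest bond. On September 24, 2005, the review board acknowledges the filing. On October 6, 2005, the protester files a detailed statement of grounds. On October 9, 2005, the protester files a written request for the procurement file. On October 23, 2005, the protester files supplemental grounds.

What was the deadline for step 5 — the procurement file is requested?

Step 5 runs from October 6, 2005, when the statement of grounds is filed. 35 days after October 6, 2005 is November 10, 2005.

November 10, 2005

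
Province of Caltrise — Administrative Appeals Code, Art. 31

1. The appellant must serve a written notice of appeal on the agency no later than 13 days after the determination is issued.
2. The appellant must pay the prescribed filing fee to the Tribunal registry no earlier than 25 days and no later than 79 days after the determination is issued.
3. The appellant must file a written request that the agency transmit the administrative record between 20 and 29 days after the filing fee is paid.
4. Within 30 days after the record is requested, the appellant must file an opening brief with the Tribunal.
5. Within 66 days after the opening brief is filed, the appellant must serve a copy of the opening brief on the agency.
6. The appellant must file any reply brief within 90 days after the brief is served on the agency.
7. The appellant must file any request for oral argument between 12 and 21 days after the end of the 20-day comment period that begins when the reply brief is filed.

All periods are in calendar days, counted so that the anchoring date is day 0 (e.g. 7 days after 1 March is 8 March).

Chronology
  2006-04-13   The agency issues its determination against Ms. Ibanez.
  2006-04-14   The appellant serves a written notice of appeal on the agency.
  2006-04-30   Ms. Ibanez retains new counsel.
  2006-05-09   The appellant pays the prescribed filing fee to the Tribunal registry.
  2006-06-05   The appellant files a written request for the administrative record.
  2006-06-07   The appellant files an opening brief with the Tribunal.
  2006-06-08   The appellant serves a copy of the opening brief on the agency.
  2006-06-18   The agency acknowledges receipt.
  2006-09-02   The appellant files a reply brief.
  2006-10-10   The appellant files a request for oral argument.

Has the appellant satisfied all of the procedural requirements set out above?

(1) due by 2006-04-13 + 13 days = 2006-04-26; completed 2006-04-14, before the deadline.
(2) the permitted window runs from 2006-04-13 + 25 = 2006-05-08 to 2006-04-13 + 79 = 2006-07-01; done 2006-05-09 — within the window.
(3) the permitted window runs from 2006-05-09 + 20 = 2006-05-29 to 2006-05-09 + 29 = 2006-06-07; 2006-06-05 falls inside that range.
(4) due by 2006-06-05 + 30 days = 2006-07-05; completed 2006-06-07, before the deadline.
(5) due by 2006-06-07 + 66 days = 2006-08-12; 2006-06-08 is within that limit.
(6) due by 2006-06-08 + 90 days = 2006-09-06; completed 2006-09-02, before the deadline.
(7) the permitted window runs from 2006-09-22 + 12 = 2006-10-04 to 2006-09-22 + 21 = 2006-10-13; 2006-10-10 falls inside that range.

Yes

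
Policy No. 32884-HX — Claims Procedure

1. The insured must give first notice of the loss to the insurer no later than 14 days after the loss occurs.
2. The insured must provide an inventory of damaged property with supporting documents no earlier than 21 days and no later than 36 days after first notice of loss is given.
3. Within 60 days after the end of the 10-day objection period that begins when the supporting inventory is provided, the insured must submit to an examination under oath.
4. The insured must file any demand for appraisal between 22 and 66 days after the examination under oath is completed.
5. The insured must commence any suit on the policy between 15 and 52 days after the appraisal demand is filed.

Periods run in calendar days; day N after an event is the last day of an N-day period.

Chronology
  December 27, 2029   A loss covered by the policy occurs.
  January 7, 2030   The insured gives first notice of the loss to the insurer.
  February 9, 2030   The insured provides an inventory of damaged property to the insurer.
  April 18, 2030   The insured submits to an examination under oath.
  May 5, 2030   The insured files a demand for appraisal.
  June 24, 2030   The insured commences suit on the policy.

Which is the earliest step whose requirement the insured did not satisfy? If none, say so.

Step 4

(1) due by December 27, 2029 + 14 days = January 10, 2030; done January 7, 2030 — timely.
(2) the permitted window runs from January 7, 2030 + 21 = January 28, 2030 to January 7, 2030 + 36 = February 12, 2030; done February 9, 2030 — within the window.
(3) due by February 19, 2030 + 60 days = April 20, 2030; completed April 18, 2030, before the deadline.
(4) the permitted window runs from April 18, 2030 + 22 = May 10, 2030 to April 18, 2030 + 66 = June 23, 2030; May 5, 2030 is 5 days too early.
That is the first point of non-compliance.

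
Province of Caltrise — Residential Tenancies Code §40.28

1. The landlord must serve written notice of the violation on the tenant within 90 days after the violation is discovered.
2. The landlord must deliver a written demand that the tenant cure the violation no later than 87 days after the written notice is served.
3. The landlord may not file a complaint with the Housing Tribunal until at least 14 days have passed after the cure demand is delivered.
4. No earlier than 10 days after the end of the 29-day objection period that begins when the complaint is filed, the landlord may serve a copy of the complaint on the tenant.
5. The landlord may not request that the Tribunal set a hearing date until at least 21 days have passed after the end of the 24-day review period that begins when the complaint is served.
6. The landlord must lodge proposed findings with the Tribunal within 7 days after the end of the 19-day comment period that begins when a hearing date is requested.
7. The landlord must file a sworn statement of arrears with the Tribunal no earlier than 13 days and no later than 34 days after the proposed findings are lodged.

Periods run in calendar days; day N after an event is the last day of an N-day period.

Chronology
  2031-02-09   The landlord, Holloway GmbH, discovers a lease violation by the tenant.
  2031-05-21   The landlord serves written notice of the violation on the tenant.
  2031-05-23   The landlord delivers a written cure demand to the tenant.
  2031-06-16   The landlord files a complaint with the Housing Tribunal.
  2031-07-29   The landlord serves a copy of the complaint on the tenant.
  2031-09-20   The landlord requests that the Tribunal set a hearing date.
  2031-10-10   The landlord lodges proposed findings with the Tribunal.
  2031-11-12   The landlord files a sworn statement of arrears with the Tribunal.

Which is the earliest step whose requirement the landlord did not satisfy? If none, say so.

Step 1 — counting 90 days from 2031-02-09 (when the violation is discovered) gives a deadline of 2031-05-10; not done until 2031-05-21, 11 days after the deadline.
That is the first point of non-compliance.

Step 1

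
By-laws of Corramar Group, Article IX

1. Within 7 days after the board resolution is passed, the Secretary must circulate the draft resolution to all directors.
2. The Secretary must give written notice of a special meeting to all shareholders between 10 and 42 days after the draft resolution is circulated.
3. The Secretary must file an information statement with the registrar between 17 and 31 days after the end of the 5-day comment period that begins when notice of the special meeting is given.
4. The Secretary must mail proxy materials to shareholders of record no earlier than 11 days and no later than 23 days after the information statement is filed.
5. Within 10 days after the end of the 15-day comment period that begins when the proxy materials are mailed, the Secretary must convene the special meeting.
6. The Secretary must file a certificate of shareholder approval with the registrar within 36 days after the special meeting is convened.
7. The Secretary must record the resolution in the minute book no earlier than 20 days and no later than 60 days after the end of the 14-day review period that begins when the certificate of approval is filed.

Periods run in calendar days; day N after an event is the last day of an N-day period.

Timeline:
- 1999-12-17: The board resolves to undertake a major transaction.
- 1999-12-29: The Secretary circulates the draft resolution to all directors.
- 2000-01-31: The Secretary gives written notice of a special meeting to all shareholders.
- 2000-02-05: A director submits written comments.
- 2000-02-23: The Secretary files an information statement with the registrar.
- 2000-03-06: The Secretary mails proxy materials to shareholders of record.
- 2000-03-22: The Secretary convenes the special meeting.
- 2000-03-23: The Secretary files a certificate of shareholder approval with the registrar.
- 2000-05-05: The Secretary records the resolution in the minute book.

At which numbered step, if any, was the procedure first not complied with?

Step 1

Step 1: 7 days after 1999-12-17 (when the board resolution is passed) is 1999-12-24; 1999-12-29 misses that deadline by 5 days.
No need to go further; step 1 was not satisfied.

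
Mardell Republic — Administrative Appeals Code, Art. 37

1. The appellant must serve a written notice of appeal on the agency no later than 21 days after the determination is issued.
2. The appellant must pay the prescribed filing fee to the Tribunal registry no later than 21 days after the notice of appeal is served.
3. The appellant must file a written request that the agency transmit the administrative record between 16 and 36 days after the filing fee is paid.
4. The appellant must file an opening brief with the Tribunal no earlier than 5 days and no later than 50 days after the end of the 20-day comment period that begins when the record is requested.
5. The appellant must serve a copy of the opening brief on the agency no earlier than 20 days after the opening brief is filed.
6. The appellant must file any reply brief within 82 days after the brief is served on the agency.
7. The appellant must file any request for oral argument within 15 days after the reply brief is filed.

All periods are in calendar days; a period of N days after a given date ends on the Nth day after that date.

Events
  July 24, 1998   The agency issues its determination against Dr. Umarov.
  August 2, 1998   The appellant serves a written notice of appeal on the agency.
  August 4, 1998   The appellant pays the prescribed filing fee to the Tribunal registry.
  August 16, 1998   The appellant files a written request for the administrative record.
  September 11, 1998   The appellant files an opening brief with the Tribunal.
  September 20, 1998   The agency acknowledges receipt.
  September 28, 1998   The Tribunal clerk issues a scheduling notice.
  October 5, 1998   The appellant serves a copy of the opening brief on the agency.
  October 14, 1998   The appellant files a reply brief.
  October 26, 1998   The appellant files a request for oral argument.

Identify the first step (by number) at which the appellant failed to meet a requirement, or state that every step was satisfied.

Step 1 — counting 21 days from July 24, 1998 (when the determination is issued) gives a deadline of August 14, 1998; done August 2, 1998 — timely.
Step 2 — counting 21 days from August 2, 1998 (when the notice of appeal is served) gives a deadline of August 23, 1998; completed August 4, 1998, before the deadline.
Step 3 — 16 and 36 days from August 4, 1998 (when the filing fee is paid) are August 20, 1998 and September 9, 1998 respectively; August 16, 1998 is 4 days too early.
The procedure was therefore not followed at step 3.

Step 3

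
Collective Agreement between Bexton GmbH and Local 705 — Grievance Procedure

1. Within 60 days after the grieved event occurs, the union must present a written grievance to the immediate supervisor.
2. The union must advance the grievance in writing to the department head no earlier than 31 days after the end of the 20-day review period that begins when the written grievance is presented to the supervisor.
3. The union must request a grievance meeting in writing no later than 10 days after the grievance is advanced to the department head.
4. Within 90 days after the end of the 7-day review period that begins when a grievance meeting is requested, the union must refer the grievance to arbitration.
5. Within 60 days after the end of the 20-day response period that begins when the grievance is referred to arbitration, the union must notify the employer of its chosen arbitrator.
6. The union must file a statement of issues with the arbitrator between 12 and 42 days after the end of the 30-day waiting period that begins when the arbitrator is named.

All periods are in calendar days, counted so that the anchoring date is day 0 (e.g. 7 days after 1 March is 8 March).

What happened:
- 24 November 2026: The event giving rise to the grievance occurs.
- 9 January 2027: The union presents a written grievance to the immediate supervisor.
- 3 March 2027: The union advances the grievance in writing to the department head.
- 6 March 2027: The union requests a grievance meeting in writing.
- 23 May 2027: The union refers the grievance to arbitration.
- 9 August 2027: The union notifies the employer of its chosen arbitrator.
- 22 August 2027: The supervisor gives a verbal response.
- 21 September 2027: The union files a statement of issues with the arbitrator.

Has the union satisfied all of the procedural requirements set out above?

Yes

Step 1 — counting 60 days from 24 November 2026 (when the grieved event occurs) gives a deadline of 23 January 2027; completed 9 January 2027, before the deadline.
Step 2 — must wait 31 days from 29 January 2027 (end of the 20-day review period, which began when the written grievance is presented to the supervisor on 9 January 2027), so not before 1 March 2027; done 3 March 2027 — permitted.
Step 3 — counting 10 days from 3 March 2027 (when the grievance is advanced to the department head) gives a deadline of 13 March 2027; completed 6 March 2027, before the deadline.
Step 4 — counting 90 days from 13 March 2027 (end of the 7-day review period, which began when a grievance meeting is requested on 6 March 2027) gives a deadline of 11 June 2027; 23 May 2027 is within that limit.
Step 5 — counting 60 days from 12 June 2027 (end of the 20-day response period, which began when the grievance is referred to arbitration on 23 May 2027) gives a deadline of 11 August 2027; done 9 August 2027 — timely.
Step 6 — 12 and 42 days from 8 September 2027 (end of the 30-day waiting period, which began when the arbitrator is named on 9 August 2027) are 20 September 2027 and 20 October 2027 respectively; 21 September 2027 falls inside that range.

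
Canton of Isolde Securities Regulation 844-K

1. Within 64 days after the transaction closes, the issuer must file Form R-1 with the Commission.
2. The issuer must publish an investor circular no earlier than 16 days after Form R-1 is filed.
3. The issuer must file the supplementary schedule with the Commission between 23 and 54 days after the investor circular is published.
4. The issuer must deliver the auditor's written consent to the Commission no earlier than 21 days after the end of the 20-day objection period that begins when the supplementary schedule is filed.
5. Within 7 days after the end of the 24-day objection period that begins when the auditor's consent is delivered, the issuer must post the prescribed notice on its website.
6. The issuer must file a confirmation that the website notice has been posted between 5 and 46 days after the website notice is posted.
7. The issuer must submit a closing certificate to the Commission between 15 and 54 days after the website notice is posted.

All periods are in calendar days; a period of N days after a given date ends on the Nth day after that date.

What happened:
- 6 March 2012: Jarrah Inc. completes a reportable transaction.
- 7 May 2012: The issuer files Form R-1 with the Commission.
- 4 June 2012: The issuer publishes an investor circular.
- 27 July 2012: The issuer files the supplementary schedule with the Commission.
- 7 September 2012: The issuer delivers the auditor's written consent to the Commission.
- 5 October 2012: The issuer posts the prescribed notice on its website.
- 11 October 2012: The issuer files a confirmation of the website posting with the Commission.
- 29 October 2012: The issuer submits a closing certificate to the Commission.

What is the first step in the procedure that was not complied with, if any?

None — every step was satisfied

Step 1: 64 days after 6 March 2012 (when the transaction closes) is 9 May 2012; done 7 May 2012 — timely.
Step 2: the earliest permitted date is 16 days after 7 May 2012 (when Form R-1 is filed), i.e. 23 May 2012; done 4 June 2012, after the minimum wait.
Step 3: the window is 23–54 days after 4 June 2012 (when the investor circular is published), so 27 June 2012 through 28 July 2012; done 27 July 2012 — within the window.
Step 4: the earliest permitted date is 21 days after 16 August 2012 (end of the 20-day objection period, which began when the supplementary schedule is filed on 27 July 2012), i.e. 6 September 2012; done 7 September 2012 — permitted.
Step 5: 7 days after 1 October 2012 (end of the 24-day objection period, which began when the auditor's consent is delivered on 7 September 2012) is 8 October 2012; done 5 October 2012 — timely.
Step 6: the window is 5–46 days after 5 October 2012 (when the website notice is posted), so 10 October 2012 through 20 November 2012; done 11 October 2012 — within the window.
Step 7: the window is 15–54 days after 5 October 2012 (when the website notice is posted), so 20 October 2012 through 28 November 2012; done 29 October 2012 — within the window.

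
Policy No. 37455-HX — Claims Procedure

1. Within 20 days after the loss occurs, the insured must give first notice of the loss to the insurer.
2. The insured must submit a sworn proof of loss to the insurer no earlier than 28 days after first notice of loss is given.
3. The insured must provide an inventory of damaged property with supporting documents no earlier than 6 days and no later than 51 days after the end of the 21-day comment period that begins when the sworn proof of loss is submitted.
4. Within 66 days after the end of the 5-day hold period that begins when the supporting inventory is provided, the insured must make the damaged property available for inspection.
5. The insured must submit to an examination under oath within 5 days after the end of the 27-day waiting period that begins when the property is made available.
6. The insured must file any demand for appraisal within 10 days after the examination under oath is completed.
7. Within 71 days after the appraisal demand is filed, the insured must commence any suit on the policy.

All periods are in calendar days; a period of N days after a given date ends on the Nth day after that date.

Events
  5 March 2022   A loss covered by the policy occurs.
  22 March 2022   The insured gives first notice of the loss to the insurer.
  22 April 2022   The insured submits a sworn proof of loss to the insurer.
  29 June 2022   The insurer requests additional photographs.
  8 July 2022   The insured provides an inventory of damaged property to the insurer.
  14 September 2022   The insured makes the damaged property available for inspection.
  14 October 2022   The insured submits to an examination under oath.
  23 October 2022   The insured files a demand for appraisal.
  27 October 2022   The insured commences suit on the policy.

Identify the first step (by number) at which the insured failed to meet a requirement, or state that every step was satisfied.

Step 3

Step 1 — counting 20 days from 5 March 2022 (when the loss occurs) gives a deadline of 25 March 2022; done 22 March 2022 — timely.
Step 2 — must wait 28 days from 22 March 2022 (when first notice of loss is given), so not before 19 April 2022; 22 April 2022 is on or after that date.
Step 3 — 6 and 51 days from 13 May 2022 (end of the 21-day comment period, which began when the sworn proof of loss is submitted on 22 April 2022) are 19 May 2022 and 3 July 2022 respectively; done 8 July 2022 — 5 days after the window closed.
No need to go further; step 3 was not satisfied.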